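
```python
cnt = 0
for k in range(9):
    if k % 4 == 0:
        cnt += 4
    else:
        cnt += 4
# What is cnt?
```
Trace:
  cnt=0
  cnt=4, k=0
  cnt=8, k=1
  cnt=12, k=2
  cnt=16, k=3
  cnt=20, k=4
  cnt=24, k=5
  cnt=28, k=6
  cnt=32, k=7
  cnt=36, k=8

Final answer: 36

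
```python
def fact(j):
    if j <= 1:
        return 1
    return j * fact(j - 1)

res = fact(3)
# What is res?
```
Call trace:
fact(j=3)
  fact(j=2)
    fact(j=1)
    -> return 1
  -> return 2
-> return 6

Final answer: 6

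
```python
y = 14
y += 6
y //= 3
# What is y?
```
Trace:
  y=14
  y=20
  y=6

Final answer: 6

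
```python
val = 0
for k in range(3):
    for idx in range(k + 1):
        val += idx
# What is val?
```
Trace:
  val=0
  val=0, k=0, idx=0
  val=0, k=1, idx=0
  val=1, k=1, idx=1
  val=1, k=2, idx=0
  val=2, k=2, idx=1
  val=4, k=2, idx=2

Final answer: 4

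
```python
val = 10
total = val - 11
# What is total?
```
Trace:
  val=10
  val=10, total=-1

Final answer: -1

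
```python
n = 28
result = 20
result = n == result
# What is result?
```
Trace:
  n=28
  n=28, result=20
  n=28, result=False

Final answer: False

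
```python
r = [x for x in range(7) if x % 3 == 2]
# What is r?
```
Trace:
  x=0
  x=1
  x=2
  x=3
  x=4
  x=5
  x=6
  r=[2, 5]

Final answer: [2, 5]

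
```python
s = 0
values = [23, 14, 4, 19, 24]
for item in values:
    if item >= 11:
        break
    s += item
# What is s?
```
Trace:
  s=0
  s=0, item=23

Final answer: 0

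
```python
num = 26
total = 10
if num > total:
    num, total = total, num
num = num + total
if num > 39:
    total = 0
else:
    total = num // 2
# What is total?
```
Trace:
  num=26
  num=26, total=10
  num=10, total=26
  num=36, total=26
  num=36, total=18

Final answer: 18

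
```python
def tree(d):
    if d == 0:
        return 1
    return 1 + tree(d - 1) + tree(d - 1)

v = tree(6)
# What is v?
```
Call trace (a repeated sub-call is expanded the first time; later identical calls just restate its return value):
tree(d=6)
  tree(d=5)
    tree(d=4)
      tree(d=3)
        tree(d=2)
          tree(d=1)
            tree(d=0)
            -> return 1
            tree(d=0)
            -> return 1
          -> return 3
          tree(d=1) -> return 3  (same call as traced above)
        -> return 7
        tree(d=2) -> return 7  (same call as traced above)
      -> return 15
      tree(d=3) -> return 15  (same call as traced above)
    -> return 31
    tree(d=4) -> return 31  (same call as traced above)
  -> return 63
  tree(d=5) -> return 63  (same call as traced above)
-> return 127

Final answer: 127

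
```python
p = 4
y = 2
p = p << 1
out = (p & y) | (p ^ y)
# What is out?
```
Trace:
  p=4
  p=4, y=2
  p=8, y=2
  p=8, y=2, out=10

Final answer: 10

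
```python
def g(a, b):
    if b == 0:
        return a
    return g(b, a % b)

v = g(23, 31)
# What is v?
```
Call trace:
g(a=23, b=31)
  g(a=31, b=23)
    g(a=23, b=8)
      g(a=8, b=7)
        g(a=7, b=1)
          g(a=1, b=0)
          -> return 1
        -> return 1
      -> return 1
    -> return 1
  -> return 1
-> return 1

Final answer: 1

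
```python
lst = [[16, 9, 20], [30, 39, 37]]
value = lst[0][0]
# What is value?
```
Trace:
  lst=[[16, 9, 20], [30, 39, 37]]
  lst=[[16, 9, 20], [30, 39, 37]], value=16

Final answer: 16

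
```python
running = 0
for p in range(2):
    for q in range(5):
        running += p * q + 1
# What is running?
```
Trace:
  running=0
  running=1, p=0, q=0
  running=2, p=0, q=1
  running=3, p=0, q=2
  running=4, p=0, q=3
  running=5, p=0, q=4
  running=6, p=1, q=0
  running=8, p=1, q=1
  running=11, p=1, q=2
  running=15, p=1, q=3
  running=20, p=1, q=4

Final answer: 20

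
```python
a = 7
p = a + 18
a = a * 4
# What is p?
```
Trace:
  a=7
  a=7, p=25
  a=28, p=25

Final answer: 25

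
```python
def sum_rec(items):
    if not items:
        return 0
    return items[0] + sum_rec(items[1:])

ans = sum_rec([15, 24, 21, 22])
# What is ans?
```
Call trace:
sum_rec(items=[15, 24, 21, 22])
  sum_rec(items=[24, 21, 22])
    sum_rec(items=[21, 22])
      sum_rec(items=[22])
        sum_rec(items=[])
        -> return 0
      -> return 22
    -> return 43
  -> return 67
-> return 82

Final answer: 82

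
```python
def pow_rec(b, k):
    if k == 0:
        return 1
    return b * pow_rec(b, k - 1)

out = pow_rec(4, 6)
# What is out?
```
Call trace:
pow_rec(b=4, k=6)
  pow_rec(b=4, k=5)
    pow_rec(b=4, k=4)
      pow_rec(b=4, k=3)
        pow_rec(b=4, k=2)
          pow_rec(b=4, k=1)
            pow_rec(b=4, k=0)
            -> return 1
          -> return 4
        -> return 16
      -> return 64
    -> return 256
  -> return 1024
-> return 4096

Final answer: 4096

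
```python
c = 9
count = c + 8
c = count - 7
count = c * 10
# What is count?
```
Trace:
  c=9
  c=9, count=17
  c=10, count=17
  c=10, count=100

Final answer: 100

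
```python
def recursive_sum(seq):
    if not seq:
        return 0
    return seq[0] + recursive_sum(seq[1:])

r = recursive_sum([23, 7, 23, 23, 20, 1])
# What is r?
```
Call trace:
recursive_sum(seq=[23, 7, 23, 23, 20, 1])
  recursive_sum(seq=[7, 23, 23, 20, 1])
    recursive_sum(seq=[23, 23, 20, 1])
      recursive_sum(seq=[23, 20, 1])
        recursive_sum(seq=[20, 1])
          recursive_sum(seq=[1])
            recursive_sum(seq=[])
            -> return 0
          -> return 1
        -> return 21
      -> return 44
    -> return 67
  -> return 74
-> return 97

Final answer: 97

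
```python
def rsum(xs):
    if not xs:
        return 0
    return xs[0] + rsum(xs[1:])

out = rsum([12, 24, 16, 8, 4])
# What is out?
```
Call trace:
rsum(xs=[12, 24, 16, 8, 4])
  rsum(xs=[24, 16, 8, 4])
    rsum(xs=[16, 8, 4])
      rsum(xs=[8, 4])
        rsum(xs=[4])
          rsum(xs=[])
          -> return 0
        -> return 4
      -> return 12
    -> return 28
  -> return 52
-> return 64

Final answer: 64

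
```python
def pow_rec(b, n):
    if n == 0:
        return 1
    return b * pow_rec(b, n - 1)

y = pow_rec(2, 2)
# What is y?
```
Call trace:
pow_rec(b=2, n=2)
  pow_rec(b=2, n=1)
    pow_rec(b=2, n=0)
    -> return 1
  -> return 2
-> return 4

Final answer: 4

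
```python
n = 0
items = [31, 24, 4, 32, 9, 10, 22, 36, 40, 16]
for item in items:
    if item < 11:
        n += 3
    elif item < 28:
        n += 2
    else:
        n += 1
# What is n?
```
Trace:
  n=0
  n=1, item=31
  n=3, item=24
  n=6, item=4
  n=7, item=32
  n=10, item=9
  n=13, item=10
  n=15, item=22
  n=16, item=36
  n=17, item=40
  n=19, item=16

Final answer: 19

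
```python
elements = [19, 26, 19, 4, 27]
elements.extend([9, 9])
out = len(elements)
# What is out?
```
Trace:
  elements=[19, 26, 19, 4, 27]
  elements=[19, 26, 19, 4, 27, 9, 9]
  elements=[19, 26, 19, 4, 27, 9, 9], out=7

Final answer: 7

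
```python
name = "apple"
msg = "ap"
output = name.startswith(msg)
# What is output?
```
Trace:
  name='apple'
  name='apple', msg='ap'
  name='apple', msg='ap', output=True

Final answer: True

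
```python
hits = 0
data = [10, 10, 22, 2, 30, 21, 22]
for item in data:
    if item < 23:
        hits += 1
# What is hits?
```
Trace:
  hits=0
  hits=1, item=10
  hits=2, item=10
  hits=3, item=22
  hits=4, item=2
  hits=4, item=30
  hits=5, item=21
  hits=6, item=22

Final answer: 6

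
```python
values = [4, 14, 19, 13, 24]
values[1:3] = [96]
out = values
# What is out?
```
Trace:
  values=[4, 14, 19, 13, 24]
  values=[4, 96, 13, 24]
  values=[4, 96, 13, 24], out=[4, 96, 13, 24]

Final answer: [4, 96, 13, 24]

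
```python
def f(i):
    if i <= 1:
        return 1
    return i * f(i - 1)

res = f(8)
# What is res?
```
Call trace:
f(i=8)
  f(i=7)
    f(i=6)
      f(i=5)
        f(i=4)
          f(i=3)
            f(i=2)
              f(i=1)
              -> return 1
            -> return 2
          -> return 6
        -> return 24
      -> return 120
    -> return 720
  -> return 5040
-> return 40320

Final answer: 40320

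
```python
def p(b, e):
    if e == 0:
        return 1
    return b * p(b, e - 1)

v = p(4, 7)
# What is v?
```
Call trace:
p(b=4, e=7)
  p(b=4, e=6)
    p(b=4, e=5)
      p(b=4, e=4)
        p(b=4, e=3)
          p(b=4, e=2)
            p(b=4, e=1)
              p(b=4, e=0)
              -> return 1
            -> return 4
          -> return 16
        -> return 64
      -> return 256
    -> return 1024
  -> return 4096
-> return 16384

Final answer: 16384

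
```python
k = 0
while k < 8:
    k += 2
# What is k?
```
Trace:
  k=0
  k=2
  k=4
  k=6
  k=8

Final answer: 8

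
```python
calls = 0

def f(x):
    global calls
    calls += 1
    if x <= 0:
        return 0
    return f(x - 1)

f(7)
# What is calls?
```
Call trace:
f(x=7)
  f(x=6)
    f(x=5)
      f(x=4)
        f(x=3)
          f(x=2)
            f(x=1)
              f(x=0)
              -> return 0
            -> return 0
          -> return 0
        -> return 0
      -> return 0
    -> return 0
  -> return 0
-> return 0

calls is incremented once per call. f is entered once for each x = 7, 6, 5, 4, 3, 2, 1, 0 (the x <= 0 call returns without recursing), i.e. 7 + 1 calls.
calls = 8

Final answer: 8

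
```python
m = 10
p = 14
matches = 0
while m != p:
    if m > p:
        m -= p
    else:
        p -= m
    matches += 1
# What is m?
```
Trace:
  m=10
  m=10, p=14
  m=10, p=14, matches=0
  m=10, p=4, matches=1
  m=6, p=4, matches=2
  m=2, p=4, matches=3
  m=2, p=2, matches=4

Final answer: 2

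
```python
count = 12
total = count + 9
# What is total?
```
Trace:
  count=12
  count=12, total=21

Final answer: 21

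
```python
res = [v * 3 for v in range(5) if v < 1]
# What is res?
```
Trace:
  v=0
  v=1
  v=2
  v=3
  v=4
  res=[0]

Final answer: [0]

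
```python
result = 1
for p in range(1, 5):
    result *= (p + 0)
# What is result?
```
Trace:
  result=1
  result=1, p=1
  result=2, p=2
  result=6, p=3
  result=24, p=4

Final answer: 24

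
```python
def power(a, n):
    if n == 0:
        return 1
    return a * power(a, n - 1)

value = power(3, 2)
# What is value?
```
Call trace:
power(a=3, n=2)
  power(a=3, n=1)
    power(a=3, n=0)
    -> return 1
  -> return 3
-> return 9

Final answer: 9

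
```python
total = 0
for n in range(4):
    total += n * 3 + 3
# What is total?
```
Trace:
  total=0
  total=3, n=0
  total=9, n=1
  total=18, n=2
  total=30, n=3

Final answer: 30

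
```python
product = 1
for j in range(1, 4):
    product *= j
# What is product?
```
Trace:
  product=1
  product=1, j=1
  product=2, j=2
  product=6, j=3

Final answer: 6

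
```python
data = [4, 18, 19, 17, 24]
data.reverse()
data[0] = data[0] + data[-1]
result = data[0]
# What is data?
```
Trace:
  data=[4, 18, 19, 17, 24]
  data=[24, 17, 19, 18, 4]
  data=[28, 17, 19, 18, 4]
  data=[28, 17, 19, 18, 4], result=28

Final answer: [28, 17, 19, 18, 4]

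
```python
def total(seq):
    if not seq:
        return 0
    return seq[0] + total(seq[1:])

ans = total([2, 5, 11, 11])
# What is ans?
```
Call trace:
total(seq=[2, 5, 11, 11])
  total(seq=[5, 11, 11])
    total(seq=[11, 11])
      total(seq=[11])
        total(seq=[])
        -> return 0
      -> return 11
    -> return 22
  -> return 27
-> return 29

Final answer: 29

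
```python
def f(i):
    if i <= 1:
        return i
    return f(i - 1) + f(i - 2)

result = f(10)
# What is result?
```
Call trace (a repeated sub-call is expanded the first time; later identical calls just restate its return value):
f(i=10)
  f(i=9)
    f(i=8)
      f(i=7)
        f(i=6)
          f(i=5)
            f(i=4)
              f(i=3)
                f(i=2)
                  f(i=1)
                  -> return 1
                  f(i=0)
                  -> return 0
                -> return 1
                f(i=1)
                -> return 1
              -> return 2
              f(i=2) -> return 1  (same call as traced above)
            -> return 3
            f(i=3) -> return 2  (same call as traced above)
          -> return 5
          f(i=4) -> return 3  (same call as traced above)
        -> return 8
        f(i=5) -> return 5  (same call as traced above)
      -> return 13
      f(i=6) -> return 8  (same call as traced above)
    -> return 21
    f(i=7) -> return 13  (same call as traced above)
  -> return 34
  f(i=8) -> return 21  (same call as traced above)
-> return 55

Final answer: 55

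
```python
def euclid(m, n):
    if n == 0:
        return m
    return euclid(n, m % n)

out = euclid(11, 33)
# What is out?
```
Call trace:
euclid(m=11, n=33)
  euclid(m=33, n=11)
    euclid(m=11, n=0)
    -> return 11
  -> return 11
-> return 11

Final answer: 11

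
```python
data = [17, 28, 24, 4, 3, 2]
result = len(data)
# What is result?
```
Trace:
  data=[17, 28, 24, 4, 3, 2]
  data=[17, 28, 24, 4, 3, 2], result=6

Final answer: 6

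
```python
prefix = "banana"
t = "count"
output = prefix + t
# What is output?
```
Trace:
  prefix='banana'
  prefix='banana', t='count'
  prefix='banana', t='count', output='bananacount'

Final answer: 'bananacount'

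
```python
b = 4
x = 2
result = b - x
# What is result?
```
Trace:
  b=4
  b=4, x=2
  b=4, x=2, result=2

Final answer: 2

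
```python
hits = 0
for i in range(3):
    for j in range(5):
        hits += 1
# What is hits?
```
Trace:
  hits=0
  hits=1, i=0, j=0
  hits=2, i=0, j=1
  hits=3, i=0, j=2
  hits=4, i=0, j=3
  hits=5, i=0, j=4
  hits=6, i=1, j=0
  hits=7, i=1, j=1
  hits=8, i=1, j=2
  hits=9, i=1, j=3
  hits=10, i=1, j=4
  hits=11, i=2, j=0
  hits=12, i=2, j=1
  hits=13, i=2, j=2
  hits=14, i=2, j=3
  hits=15, i=2, j=4

Final answer: 15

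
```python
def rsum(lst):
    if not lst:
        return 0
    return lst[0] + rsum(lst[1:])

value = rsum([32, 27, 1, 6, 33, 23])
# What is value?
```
Call trace:
rsum(lst=[32, 27, 1, 6, 33, 23])
  rsum(lst=[27, 1, 6, 33, 23])
    rsum(lst=[1, 6, 33, 23])
      rsum(lst=[6, 33, 23])
        rsum(lst=[33, 23])
          rsum(lst=[23])
            rsum(lst=[])
            -> return 0
          -> return 23
        -> return 56
      -> return 62
    -> return 63
  -> return 90
-> return 122

Final answer: 122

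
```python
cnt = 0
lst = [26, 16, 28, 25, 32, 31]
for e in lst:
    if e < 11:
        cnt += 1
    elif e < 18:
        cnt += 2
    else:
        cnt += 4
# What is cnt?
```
Trace:
  cnt=0
  cnt=4, e=26
  cnt=6, e=16
  cnt=10, e=28
  cnt=14, e=25
  cnt=18, e=32
  cnt=22, e=31

Final answer: 22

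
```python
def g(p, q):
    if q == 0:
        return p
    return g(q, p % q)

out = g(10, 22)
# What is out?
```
Call trace:
g(p=10, q=22)
  g(p=22, q=10)
    g(p=10, q=2)
      g(p=2, q=0)
      -> return 2
    -> return 2
  -> return 2
-> return 2

Final answer: 2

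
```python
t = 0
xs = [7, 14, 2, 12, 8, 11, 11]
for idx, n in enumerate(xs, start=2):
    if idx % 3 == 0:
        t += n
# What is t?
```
Trace:
  t=0
  t=0, idx=2, n=7
  t=14, idx=3, n=14
  t=14, idx=4, n=2
  t=14, idx=5, n=12
  t=22, idx=6, n=8
  t=22, idx=7, n=11
  t=22, idx=8, n=11

Final answer: 22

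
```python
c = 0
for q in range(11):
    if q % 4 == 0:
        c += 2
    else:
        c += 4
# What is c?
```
Trace:
  c=0
  c=2, q=0
  c=6, q=1
  c=10, q=2
  c=14, q=3
  c=16, q=4
  c=20, q=5
  c=24, q=6
  c=28, q=7
  c=30, q=8
  c=34, q=9
  c=38, q=10

Final answer: 38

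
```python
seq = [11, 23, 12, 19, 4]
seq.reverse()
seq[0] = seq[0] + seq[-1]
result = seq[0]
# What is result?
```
Trace:
  seq=[11, 23, 12, 19, 4]
  seq=[4, 19, 12, 23, 11]
  seq=[15, 19, 12, 23, 11]
  seq=[15, 19, 12, 23, 11], result=15

Final answer: 15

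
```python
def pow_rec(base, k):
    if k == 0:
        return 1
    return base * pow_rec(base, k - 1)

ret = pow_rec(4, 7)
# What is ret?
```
Call trace:
pow_rec(base=4, k=7)
  pow_rec(base=4, k=6)
    pow_rec(base=4, k=5)
      pow_rec(base=4, k=4)
        pow_rec(base=4, k=3)
          pow_rec(base=4, k=2)
            pow_rec(base=4, k=1)
              pow_rec(base=4, k=0)
              -> return 1
            -> return 4
          -> return 16
        -> return 64
      -> return 256
    -> return 1024
  -> return 4096
-> return 16384

Final answer: 16384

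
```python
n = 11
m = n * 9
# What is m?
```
Trace:
  n=11
  n=11, m=99

Final answer: 99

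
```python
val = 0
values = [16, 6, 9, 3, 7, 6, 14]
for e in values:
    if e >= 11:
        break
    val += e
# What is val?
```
Trace:
  val=0
  val=0, e=16

Final answer: 0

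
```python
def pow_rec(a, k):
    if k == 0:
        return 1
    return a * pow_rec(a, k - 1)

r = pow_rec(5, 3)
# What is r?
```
Call trace:
pow_rec(a=5, k=3)
  pow_rec(a=5, k=2)
    pow_rec(a=5, k=1)
      pow_rec(a=5, k=0)
      -> return 1
    -> return 5
  -> return 25
-> return 125

Final answer: 125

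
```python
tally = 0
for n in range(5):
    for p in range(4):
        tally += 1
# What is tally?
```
Trace:
  tally=0
  tally=1, n=0, p=0
  tally=2, n=0, p=1
  tally=3, n=0, p=2
  tally=4, n=0, p=3
  tally=5, n=1, p=0
  tally=6, n=1, p=1
  tally=7, n=1, p=2
  tally=8, n=1, p=3
  tally=9, n=2, p=0
  tally=10, n=2, p=1
  tally=11, n=2, p=2
  tally=12, n=2, p=3
  tally=13, n=3, p=0
  tally=14, n=3, p=1
  tally=15, n=3, p=2
  tally=16, n=3, p=3
  tally=17, n=4, p=0
  tally=18, n=4, p=1
  tally=19, n=4, p=2
  tally=20, n=4, p=3

Final answer: 20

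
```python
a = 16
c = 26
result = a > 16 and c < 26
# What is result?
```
Trace:
  a=16
  a=16, c=26
  a=16, c=26, result=False

Final answer: False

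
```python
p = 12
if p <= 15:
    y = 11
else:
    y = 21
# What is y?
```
Trace:
  p=12
  p=12, y=11

Final answer: 11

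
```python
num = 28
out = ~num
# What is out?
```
Trace:
  num=28
  num=28, out=-29

Final answer: -29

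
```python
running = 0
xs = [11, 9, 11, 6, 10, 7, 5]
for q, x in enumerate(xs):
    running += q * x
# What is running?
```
Trace:
  running=0
  running=0, q=0, x=11
  running=9, q=1, x=9
  running=31, q=2, x=11
  running=49, q=3, x=6
  running=89, q=4, x=10
  running=124, q=5, x=7
  running=154, q=6, x=5

Final answer: 154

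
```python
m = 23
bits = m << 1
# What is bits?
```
Trace:
  m=23
  m=23, bits=46

Final answer: 46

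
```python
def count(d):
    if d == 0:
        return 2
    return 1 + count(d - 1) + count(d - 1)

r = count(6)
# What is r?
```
Call trace (a repeated sub-call is expanded the first time; later identical calls just restate its return value):
count(d=6)
  count(d=5)
    count(d=4)
      count(d=3)
        count(d=2)
          count(d=1)
            count(d=0)
            -> return 2
            count(d=0)
            -> return 2
          -> return 5
          count(d=1) -> return 5  (same call as traced above)
        -> return 11
        count(d=2) -> return 11  (same call as traced above)
      -> return 23
      count(d=3) -> return 23  (same call as traced above)
    -> return 47
    count(d=4) -> return 47  (same call as traced above)
  -> return 95
  count(d=5) -> return 95  (same call as traced above)
-> return 191

Final answer: 191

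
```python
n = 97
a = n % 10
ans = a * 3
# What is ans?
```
Trace:
  n=97
  n=97, a=7
  n=97, a=7, ans=21

Final answer: 21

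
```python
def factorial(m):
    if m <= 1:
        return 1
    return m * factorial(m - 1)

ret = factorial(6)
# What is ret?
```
Call trace:
factorial(m=6)
  factorial(m=5)
    factorial(m=4)
      factorial(m=3)
        factorial(m=2)
          factorial(m=1)
          -> return 1
        -> return 2
      -> return 6
    -> return 24
  -> return 120
-> return 720

Final answer: 720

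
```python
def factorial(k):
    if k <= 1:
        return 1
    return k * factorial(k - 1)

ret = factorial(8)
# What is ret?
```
Call trace:
factorial(k=8)
  factorial(k=7)
    factorial(k=6)
      factorial(k=5)
        factorial(k=4)
          factorial(k=3)
            factorial(k=2)
              factorial(k=1)
              -> return 1
            -> return 2
          -> return 6
        -> return 24
      -> return 120
    -> return 720
  -> return 5040
-> return 40320

Final answer: 40320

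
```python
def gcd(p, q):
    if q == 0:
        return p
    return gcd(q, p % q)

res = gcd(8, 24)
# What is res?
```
Call trace:
gcd(p=8, q=24)
  gcd(p=24, q=8)
    gcd(p=8, q=0)
    -> return 8
  -> return 8
-> return 8

Final answer: 8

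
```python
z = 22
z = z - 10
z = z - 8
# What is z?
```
Trace:
  z=22
  z=12
  z=4

Final answer: 4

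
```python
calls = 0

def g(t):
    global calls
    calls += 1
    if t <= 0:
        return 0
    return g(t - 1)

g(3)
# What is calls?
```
Call trace:
g(t=3)
  g(t=2)
    g(t=1)
      g(t=0)
      -> return 0
    -> return 0
  -> return 0
-> return 0

calls is incremented once per call. g is entered once for each t = 3, 2, 1, 0 (the t <= 0 call returns without recursing), i.e. 3 + 1 calls.
calls = 4

Final answer: 4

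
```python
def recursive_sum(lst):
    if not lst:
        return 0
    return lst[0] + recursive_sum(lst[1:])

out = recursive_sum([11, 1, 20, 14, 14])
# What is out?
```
Call trace:
recursive_sum(lst=[11, 1, 20, 14, 14])
  recursive_sum(lst=[1, 20, 14, 14])
    recursive_sum(lst=[20, 14, 14])
      recursive_sum(lst=[14, 14])
        recursive_sum(lst=[14])
          recursive_sum(lst=[])
          -> return 0
        -> return 14
      -> return 28
    -> return 48
  -> return 49
-> return 60

Final answer: 60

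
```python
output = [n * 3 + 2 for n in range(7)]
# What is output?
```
Trace:
  n=0
  n=1
  n=2
  n=3
  n=4
  n=5
  n=6
  output=[2, 5, 8, 11, 14, 17, 20]

Final answer: [2, 5, 8, 11, 14, 17, 20]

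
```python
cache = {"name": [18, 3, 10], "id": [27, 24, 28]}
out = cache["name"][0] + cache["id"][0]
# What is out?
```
Trace:
  cache={'name': [18, 3, 10], 'id': [27, 24, 28]}
  cache={'name': [18, 3, 10], 'id': [27, 24, 28]}, out=45

Final answer: 45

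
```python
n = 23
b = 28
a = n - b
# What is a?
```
Trace:
  n=23
  n=23, b=28
  n=23, b=28, a=-5

Final answer: -5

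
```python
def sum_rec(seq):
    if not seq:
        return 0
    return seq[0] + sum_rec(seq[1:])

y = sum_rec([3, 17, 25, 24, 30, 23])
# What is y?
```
Call trace:
sum_rec(seq=[3, 17, 25, 24, 30, 23])
  sum_rec(seq=[17, 25, 24, 30, 23])
    sum_rec(seq=[25, 24, 30, 23])
      sum_rec(seq=[24, 30, 23])
        sum_rec(seq=[30, 23])
          sum_rec(seq=[23])
            sum_rec(seq=[])
            -> return 0
          -> return 23
        -> return 53
      -> return 77
    -> return 102
  -> return 119
-> return 122

Final answer: 122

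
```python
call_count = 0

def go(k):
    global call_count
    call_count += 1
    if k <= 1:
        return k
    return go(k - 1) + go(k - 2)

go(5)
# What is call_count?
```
Call trace (a repeated sub-call is expanded the first time; later identical calls just restate its return value):
go(k=5)
  go(k=4)
    go(k=3)
      go(k=2)
        go(k=1)
        -> return 1
        go(k=0)
        -> return 0
      -> return 1
      go(k=1)
      -> return 1
    -> return 2
    go(k=2) -> return 1  (same call as traced above)
  -> return 3
  go(k=3) -> return 2  (same call as traced above)
-> return 5

call_count is incremented once per call, so count the calls in each subtree. Let C(k) = number of calls made by go(k).
C(0) = C(1) = 1 (base case, no recursion); C(k) = 1 + C(k - 1) + C(k - 2) otherwise.
C(2) = 1 + C(1) + C(0) = 1 + 1 + 1 = 3
C(3) = 1 + C(2) + C(1) = 1 + 3 + 1 = 5
C(4) = 1 + C(3) + C(2) = 1 + 5 + 3 = 9
C(5) = 1 + C(4) + C(3) = 1 + 9 + 5 = 15
call_count = C(5) = 15

Final answer: 15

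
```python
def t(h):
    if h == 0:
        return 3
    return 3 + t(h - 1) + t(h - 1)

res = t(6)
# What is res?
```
Call trace (a repeated sub-call is expanded the first time; later identical calls just restate its return value):
t(h=6)
  t(h=5)
    t(h=4)
      t(h=3)
        t(h=2)
          t(h=1)
            t(h=0)
            -> return 3
            t(h=0)
            -> return 3
          -> return 9
          t(h=1) -> return 9  (same call as traced above)
        -> return 21
        t(h=2) -> return 21  (same call as traced above)
      -> return 45
      t(h=3) -> return 45  (same call as traced above)
    -> return 93
    t(h=4) -> return 93  (same call as traced above)
  -> return 189
  t(h=5) -> return 189  (same call as traced above)
-> return 381

Final answer: 381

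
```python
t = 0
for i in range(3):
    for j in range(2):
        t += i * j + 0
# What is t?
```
Trace:
  t=0
  t=0, i=0, j=0
  t=0, i=0, j=1
  t=0, i=1, j=0
  t=1, i=1, j=1
  t=1, i=2, j=0
  t=3, i=2, j=1

Final answer: 3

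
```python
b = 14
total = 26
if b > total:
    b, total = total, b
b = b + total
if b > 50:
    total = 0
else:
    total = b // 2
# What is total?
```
Trace:
  b=14
  b=14, total=26
  b=14, total=26
  b=40, total=26
  b=40, total=20

Final answer: 20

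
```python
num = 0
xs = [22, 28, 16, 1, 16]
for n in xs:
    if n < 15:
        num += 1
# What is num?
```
Trace:
  num=0
  num=0, n=22
  num=0, n=28
  num=0, n=16
  num=1, n=1
  num=1, n=16

Final answer: 1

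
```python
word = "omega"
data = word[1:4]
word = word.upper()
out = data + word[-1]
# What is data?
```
Trace:
  word='omega'
  word='omega', data='meg'
  word='OMEGA', data='meg'
  word='OMEGA', data='meg', out='megA'

Final answer: 'meg'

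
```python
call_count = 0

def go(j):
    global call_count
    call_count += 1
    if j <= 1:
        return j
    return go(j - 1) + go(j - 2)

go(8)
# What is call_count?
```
Call trace (a repeated sub-call is expanded the first time; later identical calls just restate its return value):
go(j=8)
  go(j=7)
    go(j=6)
      go(j=5)
        go(j=4)
          go(j=3)
            go(j=2)
              go(j=1)
              -> return 1
              go(j=0)
              -> return 0
            -> return 1
            go(j=1)
            -> return 1
          -> return 2
          go(j=2) -> return 1  (same call as traced above)
        -> return 3
        go(j=3) -> return 2  (same call as traced above)
      -> return 5
      go(j=4) -> return 3  (same call as traced above)
    -> return 8
    go(j=5) -> return 5  (same call as traced above)
  -> return 13
  go(j=6) -> return 8  (same call as traced above)
-> return 21

call_count is incremented once per call, so count the calls in each subtree. Let C(j) = number of calls made by go(j).
C(0) = C(1) = 1 (base case, no recursion); C(j) = 1 + C(j - 1) + C(j - 2) otherwise.
C(2) = 1 + C(1) + C(0) = 1 + 1 + 1 = 3
C(3) = 1 + C(2) + C(1) = 1 + 3 + 1 = 5
C(4) = 1 + C(3) + C(2) = 1 + 5 + 3 = 9
C(5) = 1 + C(4) + C(3) = 1 + 9 + 5 = 15
C(6) = 1 + C(5) + C(4) = 1 + 15 + 9 = 25
C(7) = 1 + C(6) + C(5) = 1 + 25 + 15 = 41
C(8) = 1 + C(7) + C(6) = 1 + 41 + 25 = 67
call_count = C(8) = 67

Final answer: 67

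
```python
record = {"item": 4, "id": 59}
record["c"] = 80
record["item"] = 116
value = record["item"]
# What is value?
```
Trace:
  record={'item': 4, 'id': 59}
  record={'item': 4, 'id': 59, 'c': 80}
  record={'item': 116, 'id': 59, 'c': 80}
  record={'item': 116, 'id': 59, 'c': 80}, value=116

Final answer: 116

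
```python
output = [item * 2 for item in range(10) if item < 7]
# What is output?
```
Trace:
  item=0
  item=1
  item=2
  item=3
  item=4
  item=5
  item=6
  item=7
  item=8
  item=9
  output=[0, 2, 4, 6, 8, 10, 12]

Final answer: [0, 2, 4, 6, 8, 10, 12]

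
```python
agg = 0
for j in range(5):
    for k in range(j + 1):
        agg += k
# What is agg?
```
Trace:
  agg=0
  agg=0, j=0, k=0
  agg=0, j=1, k=0
  agg=1, j=1, k=1
  agg=1, j=2, k=0
  agg=2, j=2, k=1
  agg=4, j=2, k=2
  agg=4, j=3, k=0
  agg=5, j=3, k=1
  agg=7, j=3, k=2
  agg=10, j=3, k=3
  agg=10, j=4, k=0
  agg=11, j=4, k=1
  agg=13, j=4, k=2
  agg=16, j=4, k=3
  agg=20, j=4, k=4

Final answer: 20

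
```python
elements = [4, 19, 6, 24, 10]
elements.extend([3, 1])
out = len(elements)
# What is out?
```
Trace:
  elements=[4, 19, 6, 24, 10]
  elements=[4, 19, 6, 24, 10, 3, 1]
  elements=[4, 19, 6, 24, 10, 3, 1], out=7

Final answer: 7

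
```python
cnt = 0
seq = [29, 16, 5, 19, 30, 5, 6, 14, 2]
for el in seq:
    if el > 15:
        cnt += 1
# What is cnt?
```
Trace:
  cnt=0
  cnt=1, el=29
  cnt=2, el=16
  cnt=2, el=5
  cnt=3, el=19
  cnt=4, el=30
  cnt=4, el=5
  cnt=4, el=6
  cnt=4, el=14
  cnt=4, el=2

Final answer: 4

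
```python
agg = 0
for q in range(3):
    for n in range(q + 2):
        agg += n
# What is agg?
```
Trace:
  agg=0
  agg=0, q=0, n=0
  agg=1, q=0, n=1
  agg=1, q=1, n=0
  agg=2, q=1, n=1
  agg=4, q=1, n=2
  agg=4, q=2, n=0
  agg=5, q=2, n=1
  agg=7, q=2, n=2
  agg=10, q=2, n=3

Final answer: 10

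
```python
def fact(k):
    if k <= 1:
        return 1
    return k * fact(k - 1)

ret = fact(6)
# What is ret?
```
Call trace:
fact(k=6)
  fact(k=5)
    fact(k=4)
      fact(k=3)
        fact(k=2)
          fact(k=1)
          -> return 1
        -> return 2
      -> return 6
    -> return 24
  -> return 120
-> return 720

Final answer: 720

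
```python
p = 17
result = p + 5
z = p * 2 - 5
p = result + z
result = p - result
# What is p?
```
Trace:
  p=17
  p=17, result=22
  p=17, result=22, z=29
  p=51, result=22, z=29
  p=51, result=29, z=29

Final answer: 51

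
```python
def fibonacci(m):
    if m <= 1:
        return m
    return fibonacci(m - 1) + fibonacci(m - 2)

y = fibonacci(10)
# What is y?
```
Call trace (a repeated sub-call is expanded the first time; later identical calls just restate its return value):
fibonacci(m=10)
  fibonacci(m=9)
    fibonacci(m=8)
      fibonacci(m=7)
        fibonacci(m=6)
          fibonacci(m=5)
            fibonacci(m=4)
              fibonacci(m=3)
                fibonacci(m=2)
                  fibonacci(m=1)
                  -> return 1
                  fibonacci(m=0)
                  -> return 0
                -> return 1
                fibonacci(m=1)
                -> return 1
              -> return 2
              fibonacci(m=2) -> return 1  (same call as traced above)
            -> return 3
            fibonacci(m=3) -> return 2  (same call as traced above)
          -> return 5
          fibonacci(m=4) -> return 3  (same call as traced above)
        -> return 8
        fibonacci(m=5) -> return 5  (same call as traced above)
      -> return 13
      fibonacci(m=6) -> return 8  (same call as traced above)
    -> return 21
    fibonacci(m=7) -> return 13  (same call as traced above)
  -> return 34
  fibonacci(m=8) -> return 21  (same call as traced above)
-> return 55

Final answer: 55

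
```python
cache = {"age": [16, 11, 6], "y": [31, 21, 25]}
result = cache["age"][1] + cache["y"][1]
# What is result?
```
Trace:
  cache={'age': [16, 11, 6], 'y': [31, 21, 25]}
  cache={'age': [16, 11, 6], 'y': [31, 21, 25]}, result=32

Final answer: 32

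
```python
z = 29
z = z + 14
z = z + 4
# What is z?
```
Trace:
  z=29
  z=43
  z=47

Final answer: 47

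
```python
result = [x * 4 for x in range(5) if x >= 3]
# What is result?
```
Trace:
  x=0
  x=1
  x=2
  x=3
  x=4
  result=[12, 16]

Final answer: [12, 16]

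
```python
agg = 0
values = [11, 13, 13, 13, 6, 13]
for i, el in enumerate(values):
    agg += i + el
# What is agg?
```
Trace:
  agg=0
  agg=11, i=0, el=11
  agg=25, i=1, el=13
  agg=40, i=2, el=13
  agg=56, i=3, el=13
  agg=66, i=4, el=6
  agg=84, i=5, el=13

Final answer: 84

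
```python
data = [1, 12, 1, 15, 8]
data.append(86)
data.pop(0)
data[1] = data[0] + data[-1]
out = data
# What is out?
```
Trace:
  data=[1, 12, 1, 15, 8]
  data=[1, 12, 1, 15, 8, 86]
  data=[12, 1, 15, 8, 86]
  data=[12, 98, 15, 8, 86]
  data=[12, 98, 15, 8, 86], out=[12, 98, 15, 8, 86]

Final answer: [12, 98, 15, 8, 86]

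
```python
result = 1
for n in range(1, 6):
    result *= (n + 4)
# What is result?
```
Trace:
  result=1
  result=5, n=1
  result=30, n=2
  result=210, n=3
  result=1680, n=4
  result=15120, n=5

Final answer: 15120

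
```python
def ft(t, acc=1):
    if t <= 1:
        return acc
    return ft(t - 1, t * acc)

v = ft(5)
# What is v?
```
Call trace:
ft(t=5, acc=1)
  ft(t=4, acc=5)
    ft(t=3, acc=20)
      ft(t=2, acc=60)
        ft(t=1, acc=120)
        -> return 120
      -> return 120
    -> return 120
  -> return 120
-> return 120

Final answer: 120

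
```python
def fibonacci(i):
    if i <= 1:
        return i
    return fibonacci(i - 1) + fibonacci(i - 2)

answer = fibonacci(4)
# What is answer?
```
Call trace (a repeated sub-call is expanded the first time; later identical calls just restate its return value):
fibonacci(i=4)
  fibonacci(i=3)
    fibonacci(i=2)
      fibonacci(i=1)
      -> return 1
      fibonacci(i=0)
      -> return 0
    -> return 1
    fibonacci(i=1)
    -> return 1
  -> return 2
  fibonacci(i=2) -> return 1  (same call as traced above)
-> return 3

Final answer: 3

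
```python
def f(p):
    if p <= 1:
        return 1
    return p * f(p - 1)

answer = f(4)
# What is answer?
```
Call trace:
f(p=4)
  f(p=3)
    f(p=2)
      f(p=1)
      -> return 1
    -> return 2
  -> return 6
-> return 24

Final answer: 24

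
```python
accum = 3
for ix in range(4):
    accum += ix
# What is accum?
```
Trace:
  accum=3
  accum=3, ix=0
  accum=4, ix=1
  accum=6, ix=2
  accum=9, ix=3

Final answer: 9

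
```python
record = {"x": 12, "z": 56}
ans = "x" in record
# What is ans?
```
Trace:
  record={'x': 12, 'z': 56}
  record={'x': 12, 'z': 56}, ans=True

Final answer: True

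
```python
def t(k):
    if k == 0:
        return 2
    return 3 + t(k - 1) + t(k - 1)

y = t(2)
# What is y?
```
Call trace (a repeated sub-call is expanded the first time; later identical calls just restate its return value):
t(k=2)
  t(k=1)
    t(k=0)
    -> return 2
    t(k=0)
    -> return 2
  -> return 7
  t(k=1) -> return 7  (same call as traced above)
-> return 17

Final answer: 17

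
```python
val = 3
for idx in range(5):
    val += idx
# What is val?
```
Trace:
  val=3
  val=3, idx=0
  val=4, idx=1
  val=6, idx=2
  val=9, idx=3
  val=13, idx=4

Final answer: 13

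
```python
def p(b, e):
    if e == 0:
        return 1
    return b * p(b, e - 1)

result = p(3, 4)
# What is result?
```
Call trace:
p(b=3, e=4)
  p(b=3, e=3)
    p(b=3, e=2)
      p(b=3, e=1)
        p(b=3, e=0)
        -> return 1
      -> return 3
    -> return 9
  -> return 27
-> return 81

Final answer: 81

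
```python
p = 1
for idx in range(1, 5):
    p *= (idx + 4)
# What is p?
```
Trace:
  p=1
  p=5, idx=1
  p=30, idx=2
  p=210, idx=3
  p=1680, idx=4

Final answer: 1680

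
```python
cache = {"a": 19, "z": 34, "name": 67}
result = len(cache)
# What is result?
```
Trace:
  cache={'a': 19, 'z': 34, 'name': 67}
  cache={'a': 19, 'z': 34, 'name': 67}, result=3

Final answer: 3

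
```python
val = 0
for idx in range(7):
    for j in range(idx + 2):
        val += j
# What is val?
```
Trace:
  val=0
  val=0, idx=0, j=0
  val=1, idx=0, j=1
  val=1, idx=1, j=0
  val=2, idx=1, j=1
  val=4, idx=1, j=2
  val=4, idx=2, j=0
  val=5, idx=2, j=1
  val=7, idx=2, j=2
  val=10, idx=2, j=3
  val=10, idx=3, j=0
  val=11, idx=3, j=1
  val=13, idx=3, j=2
  val=16, idx=3, j=3
  val=20, idx=3, j=4
  val=20, idx=4, j=0
  val=21, idx=4, j=1
  val=23, idx=4, j=2
  val=26, idx=4, j=3
  val=30, idx=4, j=4
  val=35, idx=4, j=5
  val=35, idx=5, j=0
  val=36, idx=5, j=1
  val=38, idx=5, j=2
  val=41, idx=5, j=3
  val=45, idx=5, j=4
  val=50, idx=5, j=5
  val=56, idx=5, j=6
  val=56, idx=6, j=0
  val=57, idx=6, j=1
  val=59, idx=6, j=2
  val=62, idx=6, j=3
  val=66, idx=6, j=4
  val=71, idx=6, j=5
  val=77, idx=6, j=6
  val=84, idx=6, j=7

Final answer: 84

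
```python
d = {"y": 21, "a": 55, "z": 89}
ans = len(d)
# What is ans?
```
Trace:
  d={'y': 21, 'a': 55, 'z': 89}
  d={'y': 21, 'a': 55, 'z': 89}, ans=3

Final answer: 3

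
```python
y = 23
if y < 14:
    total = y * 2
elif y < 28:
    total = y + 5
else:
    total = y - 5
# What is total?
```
Trace:
  y=23
  y=23, total=28

Final answer: 28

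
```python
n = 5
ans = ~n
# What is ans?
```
Trace:
  n=5
  n=5, ans=-6

Final answer: -6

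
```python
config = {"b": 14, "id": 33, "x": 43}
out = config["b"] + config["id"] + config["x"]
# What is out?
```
Trace:
  config={'b': 14, 'id': 33, 'x': 43}
  config={'b': 14, 'id': 33, 'x': 43}, out=90

Final answer: 90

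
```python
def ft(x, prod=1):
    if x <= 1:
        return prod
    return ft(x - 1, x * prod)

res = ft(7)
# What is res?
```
Call trace:
ft(x=7, prod=1)
  ft(x=6, prod=7)
    ft(x=5, prod=42)
      ft(x=4, prod=210)
        ft(x=3, prod=840)
          ft(x=2, prod=2520)
            ft(x=1, prod=5040)
            -> return 5040
          -> return 5040
        -> return 5040
      -> return 5040
    -> return 5040
  -> return 5040
-> return 5040

Final answer: 5040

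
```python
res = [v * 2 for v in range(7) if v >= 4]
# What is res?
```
Trace:
  v=0
  v=1
  v=2
  v=3
  v=4
  v=5
  v=6
  res=[8, 10, 12]

Final answer: [8, 10, 12]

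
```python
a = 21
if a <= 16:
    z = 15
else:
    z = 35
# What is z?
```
Trace:
  a=21
  a=21, z=35

Final answer: 35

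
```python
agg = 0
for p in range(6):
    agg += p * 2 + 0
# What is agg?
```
Trace:
  agg=0
  agg=0, p=0
  agg=2, p=1
  agg=6, p=2
  agg=12, p=3
  agg=20, p=4
  agg=30, p=5

Final answer: 30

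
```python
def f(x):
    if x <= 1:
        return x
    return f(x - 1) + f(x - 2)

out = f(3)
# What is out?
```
Call trace:
f(x=3)
  f(x=2)
    f(x=1)
    -> return 1
    f(x=0)
    -> return 0
  -> return 1
  f(x=1)
  -> return 1
-> return 2

Final answer: 2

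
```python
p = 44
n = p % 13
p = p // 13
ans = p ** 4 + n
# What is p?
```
Trace:
  p=44
  p=44, n=5
  p=3, n=5
  p=3, n=5, ans=86

Final answer: 3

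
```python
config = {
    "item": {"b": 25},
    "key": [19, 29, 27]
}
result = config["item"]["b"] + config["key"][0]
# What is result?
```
Trace:
  config={'item': {'b': 25}, 'key': [19, 29, 27]}
  config={'item': {'b': 25}, 'key': [19, 29, 27]}, result=44

Final answer: 44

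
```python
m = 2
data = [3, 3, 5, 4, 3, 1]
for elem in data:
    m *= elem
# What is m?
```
Trace:
  m=2
  m=6, elem=3
  m=18, elem=3
  m=90, elem=5
  m=360, elem=4
  m=1080, elem=3
  m=1080, elem=1

Final answer: 1080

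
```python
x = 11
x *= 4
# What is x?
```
Trace:
  x=11
  x=44

Final answer: 44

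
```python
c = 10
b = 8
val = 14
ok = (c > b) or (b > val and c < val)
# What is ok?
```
Trace:
  c=10
  c=10, b=8
  c=10, b=8, val=14
  c=10, b=8, val=14, ok=True

Final answer: True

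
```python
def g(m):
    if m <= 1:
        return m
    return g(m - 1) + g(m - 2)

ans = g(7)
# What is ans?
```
Call trace (a repeated sub-call is expanded the first time; later identical calls just restate its return value):
g(m=7)
  g(m=6)
    g(m=5)
      g(m=4)
        g(m=3)
          g(m=2)
            g(m=1)
            -> return 1
            g(m=0)
            -> return 0
          -> return 1
          g(m=1)
          -> return 1
        -> return 2
        g(m=2) -> return 1  (same call as traced above)
      -> return 3
      g(m=3) -> return 2  (same call as traced above)
    -> return 5
    g(m=4) -> return 3  (same call as traced above)
  -> return 8
  g(m=5) -> return 5  (same call as traced above)
-> return 13

Final answer: 13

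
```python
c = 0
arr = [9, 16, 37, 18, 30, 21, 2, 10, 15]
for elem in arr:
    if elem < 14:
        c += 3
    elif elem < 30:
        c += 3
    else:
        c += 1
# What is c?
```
Trace:
  c=0
  c=3, elem=9
  c=6, elem=16
  c=7, elem=37
  c=10, elem=18
  c=11, elem=30
  c=14, elem=21
  c=17, elem=2
  c=20, elem=10
  c=23, elem=15

Final answer: 23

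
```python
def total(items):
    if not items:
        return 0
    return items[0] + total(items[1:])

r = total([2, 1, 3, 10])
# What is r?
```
Call trace:
total(items=[2, 1, 3, 10])
  total(items=[1, 3, 10])
    total(items=[3, 10])
      total(items=[10])
        total(items=[])
        -> return 0
      -> return 10
    -> return 13
  -> return 14
-> return 16

Final answer: 16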